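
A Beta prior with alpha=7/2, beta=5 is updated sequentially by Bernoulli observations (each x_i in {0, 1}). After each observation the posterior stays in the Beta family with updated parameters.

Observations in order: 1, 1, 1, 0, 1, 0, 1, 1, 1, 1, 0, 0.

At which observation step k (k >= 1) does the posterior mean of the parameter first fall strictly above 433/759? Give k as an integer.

obs 1: x=1 → posterior Beta(9/2, 5)
obs 2: x=1 → posterior Beta(11/2, 5)
obs 3: x=1 → posterior Beta(13/2, 5)
obs 4: x=0 → posterior Beta(13/2, 6)
obs 5: x=1 → posterior Beta(15/2, 6)
obs 6: x=0 → posterior Beta(15/2, 7)
obs 7: x=1 → posterior Beta(17/2, 7)
obs 8: x=1 → posterior Beta(19/2, 7)
obs 9: x=1 → posterior Beta(21/2, 7)
obs 10: x=1 → posterior Beta(23/2, 7)
obs 11: x=0 → posterior Beta(23/2, 8)
obs 12: x=0 → posterior Beta(23/2, 9)

k = 8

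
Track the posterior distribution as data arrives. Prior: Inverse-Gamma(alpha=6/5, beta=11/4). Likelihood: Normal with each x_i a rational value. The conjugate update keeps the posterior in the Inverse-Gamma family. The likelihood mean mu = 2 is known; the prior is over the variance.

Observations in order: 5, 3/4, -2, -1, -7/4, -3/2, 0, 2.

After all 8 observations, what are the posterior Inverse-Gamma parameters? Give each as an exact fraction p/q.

alpha=26/5, beta=571/16

obs 1: x=5 → posterior Inverse-Gamma(17/10, 29/4)
obs 2: x=3/4 → posterior Inverse-Gamma(11/5, 257/32)
obs 3: x=-2 → posterior Inverse-Gamma(27/10, 513/32)
obs 4: x=-1 → posterior Inverse-Gamma(16/5, 657/32)
obs 5: x=-7/4 → posterior Inverse-Gamma(37/10, 441/16)
obs 6: x=-3/2 → posterior Inverse-Gamma(21/5, 539/16)
obs 7: x=0 → posterior Inverse-Gamma(47/10, 571/16)
obs 8: x=2 → posterior Inverse-Gamma(26/5, 571/16)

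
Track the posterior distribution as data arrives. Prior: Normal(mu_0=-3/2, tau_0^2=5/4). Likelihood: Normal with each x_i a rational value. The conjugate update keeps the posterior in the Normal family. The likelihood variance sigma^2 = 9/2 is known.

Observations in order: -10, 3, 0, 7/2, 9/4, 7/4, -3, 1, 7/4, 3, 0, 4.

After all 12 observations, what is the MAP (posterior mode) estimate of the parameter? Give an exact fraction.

37/312

obs 1: x=-10 → posterior Normal(-77/23, 45/46)
obs 2: x=3 → posterior Normal(-31/14, 45/56)
obs 3: x=0 → posterior Normal(-62/33, 15/22)
obs 4: x=7/2 → posterior Normal(-89/76, 45/76)
obs 5: x=9/4 → posterior Normal(-133/172, 45/86)
obs 6: x=7/4 → posterior Normal(-49/96, 15/32)
obs 7: x=-3 → posterior Normal(-79/106, 45/106)
obs 8: x=1 → posterior Normal(-69/116, 45/116)
obs 9: x=7/4 → posterior Normal(-103/252, 5/14)
obs 10: x=3 → posterior Normal(-43/272, 45/136)
obs 11: x=0 → posterior Normal(-43/292, 45/146)
obs 12: x=4 → posterior Normal(37/312, 15/52)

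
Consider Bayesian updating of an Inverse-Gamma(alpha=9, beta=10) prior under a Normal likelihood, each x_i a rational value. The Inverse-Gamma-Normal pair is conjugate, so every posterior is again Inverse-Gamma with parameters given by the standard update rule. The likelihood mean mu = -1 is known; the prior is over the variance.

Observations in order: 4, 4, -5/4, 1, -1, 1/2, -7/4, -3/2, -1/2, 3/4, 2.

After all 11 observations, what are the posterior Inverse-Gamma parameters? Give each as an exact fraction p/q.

alpha=29/2, beta=1431/32

obs 1: x=4 → posterior Inverse-Gamma(19/2, 45/2)
obs 2: x=4 → posterior Inverse-Gamma(10, 35)
obs 3: x=-5/4 → posterior Inverse-Gamma(21/2, 1121/32)
obs 4: x=1 → posterior Inverse-Gamma(11, 1185/32)
obs 5: x=-1 → posterior Inverse-Gamma(23/2, 1185/32)
obs 6: x=1/2 → posterior Inverse-Gamma(12, 1221/32)
obs 7: x=-7/4 → posterior Inverse-Gamma(25/2, 615/16)
obs 8: x=-3/2 → posterior Inverse-Gamma(13, 617/16)
obs 9: x=-1/2 → posterior Inverse-Gamma(27/2, 619/16)
obs 10: x=3/4 → posterior Inverse-Gamma(14, 1287/32)
obs 11: x=2 → posterior Inverse-Gamma(29/2, 1431/32)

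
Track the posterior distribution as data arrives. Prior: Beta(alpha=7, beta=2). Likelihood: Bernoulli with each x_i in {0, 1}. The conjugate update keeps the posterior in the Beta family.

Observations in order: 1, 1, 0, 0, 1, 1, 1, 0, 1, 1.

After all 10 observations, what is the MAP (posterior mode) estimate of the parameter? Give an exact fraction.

13/17

obs 1: x=1 → posterior Beta(8, 2)
obs 2: x=1 → posterior Beta(9, 2)
obs 3: x=0 → posterior Beta(9, 3)
obs 4: x=0 → posterior Beta(9, 4)
obs 5: x=1 → posterior Beta(10, 4)
obs 6: x=1 → posterior Beta(11, 4)
obs 7: x=1 → posterior Beta(12, 4)
obs 8: x=0 → posterior Beta(12, 5)
obs 9: x=1 → posterior Beta(13, 5)
obs 10: x=1 → posterior Beta(14, 5)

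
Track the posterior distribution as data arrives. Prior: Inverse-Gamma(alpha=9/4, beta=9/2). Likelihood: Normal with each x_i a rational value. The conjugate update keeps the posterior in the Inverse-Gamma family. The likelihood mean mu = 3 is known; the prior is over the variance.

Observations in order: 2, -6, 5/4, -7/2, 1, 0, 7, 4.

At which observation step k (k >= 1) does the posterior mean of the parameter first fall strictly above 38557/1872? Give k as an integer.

obs 1: x=2 → posterior Inverse-Gamma(11/4, 5)
obs 2: x=-6 → posterior Inverse-Gamma(13/4, 91/2)
obs 3: x=5/4 → posterior Inverse-Gamma(15/4, 1505/32)
obs 4: x=-7/2 → posterior Inverse-Gamma(17/4, 2181/32)
obs 5: x=1 → posterior Inverse-Gamma(19/4, 2245/32)
obs 6: x=0 → posterior Inverse-Gamma(21/4, 2389/32)
obs 7: x=7 → posterior Inverse-Gamma(23/4, 2645/32)
obs 8: x=4 → posterior Inverse-Gamma(25/4, 2661/32)

k = 4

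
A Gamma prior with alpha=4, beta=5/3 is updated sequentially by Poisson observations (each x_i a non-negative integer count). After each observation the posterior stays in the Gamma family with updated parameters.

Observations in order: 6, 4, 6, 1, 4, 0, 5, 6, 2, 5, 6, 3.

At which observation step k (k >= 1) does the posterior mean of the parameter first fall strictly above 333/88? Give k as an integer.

k = 2

obs 1: x=6 → posterior Gamma(10, 8/3)
obs 2: x=4 → posterior Gamma(14, 11/3)
obs 3: x=6 → posterior Gamma(20, 14/3)
obs 4: x=1 → posterior Gamma(21, 17/3)
obs 5: x=4 → posterior Gamma(25, 20/3)
obs 6: x=0 → posterior Gamma(25, 23/3)
obs 7: x=5 → posterior Gamma(30, 26/3)
obs 8: x=6 → posterior Gamma(36, 29/3)
obs 9: x=2 → posterior Gamma(38, 32/3)
obs 10: x=5 → posterior Gamma(43, 35/3)
obs 11: x=6 → posterior Gamma(49, 38/3)
obs 12: x=3 → posterior Gamma(52, 41/3)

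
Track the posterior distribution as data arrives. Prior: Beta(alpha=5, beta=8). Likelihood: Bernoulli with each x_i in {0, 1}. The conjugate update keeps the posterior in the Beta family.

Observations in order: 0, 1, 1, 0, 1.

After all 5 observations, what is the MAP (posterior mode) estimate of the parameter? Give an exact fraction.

7/16

obs 1: x=0 → posterior Beta(5, 9)
obs 2: x=1 → posterior Beta(6, 9)
obs 3: x=1 → posterior Beta(7, 9)
obs 4: x=0 → posterior Beta(7, 10)
obs 5: x=1 → posterior Beta(8, 10)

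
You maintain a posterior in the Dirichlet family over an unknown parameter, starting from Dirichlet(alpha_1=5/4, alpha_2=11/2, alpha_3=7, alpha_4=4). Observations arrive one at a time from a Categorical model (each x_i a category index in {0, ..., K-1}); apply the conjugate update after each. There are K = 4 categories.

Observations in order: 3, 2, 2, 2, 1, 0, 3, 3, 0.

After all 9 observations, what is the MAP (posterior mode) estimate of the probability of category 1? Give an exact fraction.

22/91

obs 1: x=3 → posterior Dirichlet(5/4, 11/2, 7, 5)
obs 2: x=2 → posterior Dirichlet(5/4, 11/2, 8, 5)
obs 3: x=2 → posterior Dirichlet(5/4, 11/2, 9, 5)
obs 4: x=2 → posterior Dirichlet(5/4, 11/2, 10, 5)
obs 5: x=1 → posterior Dirichlet(5/4, 13/2, 10, 5)
obs 6: x=0 → posterior Dirichlet(9/4, 13/2, 10, 5)
obs 7: x=3 → posterior Dirichlet(9/4, 13/2, 10, 6)
obs 8: x=3 → posterior Dirichlet(9/4, 13/2, 10, 7)
obs 9: x=0 → posterior Dirichlet(13/4, 13/2, 10, 7)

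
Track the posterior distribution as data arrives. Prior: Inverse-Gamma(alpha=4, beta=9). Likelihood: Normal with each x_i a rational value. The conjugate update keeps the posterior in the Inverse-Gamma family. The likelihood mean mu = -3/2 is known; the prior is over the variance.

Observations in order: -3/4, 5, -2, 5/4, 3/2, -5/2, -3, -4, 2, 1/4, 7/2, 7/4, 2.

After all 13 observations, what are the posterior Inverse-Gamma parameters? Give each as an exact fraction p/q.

alpha=21/2, beta=601/8

obs 1: x=-3/4 → posterior Inverse-Gamma(9/2, 297/32)
obs 2: x=5 → posterior Inverse-Gamma(5, 973/32)
obs 3: x=-2 → posterior Inverse-Gamma(11/2, 977/32)
obs 4: x=5/4 → posterior Inverse-Gamma(6, 549/16)
obs 5: x=3/2 → posterior Inverse-Gamma(13/2, 621/16)
obs 6: x=-5/2 → posterior Inverse-Gamma(7, 629/16)
obs 7: x=-3 → posterior Inverse-Gamma(15/2, 647/16)
obs 8: x=-4 → posterior Inverse-Gamma(8, 697/16)
obs 9: x=2 → posterior Inverse-Gamma(17/2, 795/16)
obs 10: x=1/4 → posterior Inverse-Gamma(9, 1639/32)
obs 11: x=7/2 → posterior Inverse-Gamma(19/2, 2039/32)
obs 12: x=7/4 → posterior Inverse-Gamma(10, 69)
obs 13: x=2 → posterior Inverse-Gamma(21/2, 601/8)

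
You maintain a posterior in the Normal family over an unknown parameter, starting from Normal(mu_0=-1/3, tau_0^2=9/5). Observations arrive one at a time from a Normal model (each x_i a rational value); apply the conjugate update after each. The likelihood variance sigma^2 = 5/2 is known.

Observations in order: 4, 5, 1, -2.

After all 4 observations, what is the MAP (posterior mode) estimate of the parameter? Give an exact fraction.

obs 1: x=4 → posterior Normal(191/129, 45/43)
obs 2: x=5 → posterior Normal(461/183, 45/61)
obs 3: x=1 → posterior Normal(515/237, 45/79)
obs 4: x=-2 → posterior Normal(407/291, 45/97)

407/291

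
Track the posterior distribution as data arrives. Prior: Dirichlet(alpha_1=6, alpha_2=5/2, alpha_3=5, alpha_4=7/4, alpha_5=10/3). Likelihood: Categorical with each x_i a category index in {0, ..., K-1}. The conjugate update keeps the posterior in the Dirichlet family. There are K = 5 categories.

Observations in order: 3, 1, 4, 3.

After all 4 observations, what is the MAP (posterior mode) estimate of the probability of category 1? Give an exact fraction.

obs 1: x=3 → posterior Dirichlet(6, 5/2, 5, 11/4, 10/3)
obs 2: x=1 → posterior Dirichlet(6, 7/2, 5, 11/4, 10/3)
obs 3: x=4 → posterior Dirichlet(6, 7/2, 5, 11/4, 13/3)
obs 4: x=3 → posterior Dirichlet(6, 7/2, 5, 15/4, 13/3)

30/211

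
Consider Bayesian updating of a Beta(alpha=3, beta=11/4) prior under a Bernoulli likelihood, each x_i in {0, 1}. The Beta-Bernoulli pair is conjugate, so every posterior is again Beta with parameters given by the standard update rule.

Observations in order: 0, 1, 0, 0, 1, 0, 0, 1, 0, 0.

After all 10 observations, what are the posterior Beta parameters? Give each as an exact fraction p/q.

obs 1: x=0 → posterior Beta(3, 15/4)
obs 2: x=1 → posterior Beta(4, 15/4)
obs 3: x=0 → posterior Beta(4, 19/4)
obs 4: x=0 → posterior Beta(4, 23/4)
obs 5: x=1 → posterior Beta(5, 23/4)
obs 6: x=0 → posterior Beta(5, 27/4)
obs 7: x=0 → posterior Beta(5, 31/4)
obs 8: x=1 → posterior Beta(6, 31/4)
obs 9: x=0 → posterior Beta(6, 35/4)
obs 10: x=0 → posterior Beta(6, 39/4)

alpha=6, beta=39/4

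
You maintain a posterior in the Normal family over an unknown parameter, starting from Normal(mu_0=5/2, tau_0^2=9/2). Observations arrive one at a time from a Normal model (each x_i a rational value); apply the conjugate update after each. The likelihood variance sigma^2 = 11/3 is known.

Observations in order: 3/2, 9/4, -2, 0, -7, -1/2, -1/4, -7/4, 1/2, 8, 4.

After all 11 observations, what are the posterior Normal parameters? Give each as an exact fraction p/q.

mu_0=733/1276, tau_0^2=9/29

obs 1: x=3/2 → posterior Normal(191/98, 99/49)
obs 2: x=9/4 → posterior Normal(625/304, 99/76)
obs 3: x=-2 → posterior Normal(409/412, 99/103)
obs 4: x=0 → posterior Normal(409/520, 99/130)
obs 5: x=-7 → posterior Normal(-347/628, 99/157)
obs 6: x=-1/2 → posterior Normal(-401/736, 99/184)
obs 7: x=-1/4 → posterior Normal(-107/211, 99/211)
obs 8: x=-7/4 → posterior Normal(-617/952, 99/238)
obs 9: x=1/2 → posterior Normal(-563/1060, 99/265)
obs 10: x=8 → posterior Normal(301/1168, 99/292)
obs 11: x=4 → posterior Normal(733/1276, 9/29)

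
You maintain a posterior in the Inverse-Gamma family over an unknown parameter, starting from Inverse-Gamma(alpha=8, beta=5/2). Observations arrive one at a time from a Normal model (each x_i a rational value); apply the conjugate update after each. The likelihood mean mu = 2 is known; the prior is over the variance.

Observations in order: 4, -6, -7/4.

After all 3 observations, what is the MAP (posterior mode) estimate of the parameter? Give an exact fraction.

obs 1: x=4 → posterior Inverse-Gamma(17/2, 9/2)
obs 2: x=-6 → posterior Inverse-Gamma(9, 73/2)
obs 3: x=-7/4 → posterior Inverse-Gamma(19/2, 1393/32)

199/48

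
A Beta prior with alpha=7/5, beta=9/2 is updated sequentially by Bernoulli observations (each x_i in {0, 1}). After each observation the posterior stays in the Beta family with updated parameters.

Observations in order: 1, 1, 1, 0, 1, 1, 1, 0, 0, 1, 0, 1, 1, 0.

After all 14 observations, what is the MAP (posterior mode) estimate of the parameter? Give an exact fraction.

94/179

obs 1: x=1 → posterior Beta(12/5, 9/2)
obs 2: x=1 → posterior Beta(17/5, 9/2)
obs 3: x=1 → posterior Beta(22/5, 9/2)
obs 4: x=0 → posterior Beta(22/5, 11/2)
obs 5: x=1 → posterior Beta(27/5, 11/2)
obs 6: x=1 → posterior Beta(32/5, 11/2)
obs 7: x=1 → posterior Beta(37/5, 11/2)
obs 8: x=0 → posterior Beta(37/5, 13/2)
obs 9: x=0 → posterior Beta(37/5, 15/2)
obs 10: x=1 → posterior Beta(42/5, 15/2)
obs 11: x=0 → posterior Beta(42/5, 17/2)
obs 12: x=1 → posterior Beta(47/5, 17/2)
obs 13: x=1 → posterior Beta(52/5, 17/2)
obs 14: x=0 → posterior Beta(52/5, 19/2)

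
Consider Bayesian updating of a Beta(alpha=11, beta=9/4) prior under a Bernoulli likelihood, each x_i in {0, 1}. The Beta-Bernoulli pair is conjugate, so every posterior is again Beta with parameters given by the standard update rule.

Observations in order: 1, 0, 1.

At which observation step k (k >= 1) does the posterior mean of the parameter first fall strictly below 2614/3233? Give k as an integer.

obs 1: x=1 → posterior Beta(12, 9/4)
obs 2: x=0 → posterior Beta(12, 13/4)
obs 3: x=1 → posterior Beta(13, 13/4)

k = 2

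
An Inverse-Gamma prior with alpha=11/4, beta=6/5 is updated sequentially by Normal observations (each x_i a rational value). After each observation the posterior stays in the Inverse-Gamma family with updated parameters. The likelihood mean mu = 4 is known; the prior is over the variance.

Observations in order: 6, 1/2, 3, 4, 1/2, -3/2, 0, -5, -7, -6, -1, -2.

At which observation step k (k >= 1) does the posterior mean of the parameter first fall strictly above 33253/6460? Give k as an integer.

k = 6

obs 1: x=6 → posterior Inverse-Gamma(13/4, 16/5)
obs 2: x=1/2 → posterior Inverse-Gamma(15/4, 373/40)
obs 3: x=3 → posterior Inverse-Gamma(17/4, 393/40)
obs 4: x=4 → posterior Inverse-Gamma(19/4, 393/40)
obs 5: x=1/2 → posterior Inverse-Gamma(21/4, 319/20)
obs 6: x=-3/2 → posterior Inverse-Gamma(23/4, 1243/40)
obs 7: x=0 → posterior Inverse-Gamma(25/4, 1563/40)
obs 8: x=-5 → posterior Inverse-Gamma(27/4, 3183/40)
obs 9: x=-7 → posterior Inverse-Gamma(29/4, 5603/40)
obs 10: x=-6 → posterior Inverse-Gamma(31/4, 7603/40)
obs 11: x=-1 → posterior Inverse-Gamma(33/4, 8103/40)
obs 12: x=-2 → posterior Inverse-Gamma(35/4, 8823/40)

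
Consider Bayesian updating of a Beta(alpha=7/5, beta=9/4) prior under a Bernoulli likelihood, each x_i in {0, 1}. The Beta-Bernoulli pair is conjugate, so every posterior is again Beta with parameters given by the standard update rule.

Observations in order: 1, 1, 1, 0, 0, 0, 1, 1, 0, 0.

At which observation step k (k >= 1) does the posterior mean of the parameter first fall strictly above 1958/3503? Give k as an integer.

obs 1: x=1 → posterior Beta(12/5, 9/4)
obs 2: x=1 → posterior Beta(17/5, 9/4)
obs 3: x=1 → posterior Beta(22/5, 9/4)
obs 4: x=0 → posterior Beta(22/5, 13/4)
obs 5: x=0 → posterior Beta(22/5, 17/4)
obs 6: x=0 → posterior Beta(22/5, 21/4)
obs 7: x=1 → posterior Beta(27/5, 21/4)
obs 8: x=1 → posterior Beta(32/5, 21/4)
obs 9: x=0 → posterior Beta(32/5, 25/4)
obs 10: x=0 → posterior Beta(32/5, 29/4)

k = 2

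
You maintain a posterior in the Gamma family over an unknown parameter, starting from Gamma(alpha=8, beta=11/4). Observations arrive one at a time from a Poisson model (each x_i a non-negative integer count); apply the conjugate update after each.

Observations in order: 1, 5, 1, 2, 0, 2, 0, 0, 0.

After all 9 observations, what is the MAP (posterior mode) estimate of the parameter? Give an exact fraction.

72/47

obs 1: x=1 → posterior Gamma(9, 15/4)
obs 2: x=5 → posterior Gamma(14, 19/4)
obs 3: x=1 → posterior Gamma(15, 23/4)
obs 4: x=2 → posterior Gamma(17, 27/4)
obs 5: x=0 → posterior Gamma(17, 31/4)
obs 6: x=2 → posterior Gamma(19, 35/4)
obs 7: x=0 → posterior Gamma(19, 39/4)
obs 8: x=0 → posterior Gamma(19, 43/4)
obs 9: x=0 → posterior Gamma(19, 47/4)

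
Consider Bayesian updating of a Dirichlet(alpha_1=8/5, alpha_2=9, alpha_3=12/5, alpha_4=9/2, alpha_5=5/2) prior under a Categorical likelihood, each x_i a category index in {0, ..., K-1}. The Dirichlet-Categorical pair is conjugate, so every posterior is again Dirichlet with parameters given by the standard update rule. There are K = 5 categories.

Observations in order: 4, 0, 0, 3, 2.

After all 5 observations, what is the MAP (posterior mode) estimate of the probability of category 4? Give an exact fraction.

1/8

obs 1: x=4 → posterior Dirichlet(8/5, 9, 12/5, 9/2, 7/2)
obs 2: x=0 → posterior Dirichlet(13/5, 9, 12/5, 9/2, 7/2)
obs 3: x=0 → posterior Dirichlet(18/5, 9, 12/5, 9/2, 7/2)
obs 4: x=3 → posterior Dirichlet(18/5, 9, 12/5, 11/2, 7/2)
obs 5: x=2 → posterior Dirichlet(18/5, 9, 17/5, 11/2, 7/2)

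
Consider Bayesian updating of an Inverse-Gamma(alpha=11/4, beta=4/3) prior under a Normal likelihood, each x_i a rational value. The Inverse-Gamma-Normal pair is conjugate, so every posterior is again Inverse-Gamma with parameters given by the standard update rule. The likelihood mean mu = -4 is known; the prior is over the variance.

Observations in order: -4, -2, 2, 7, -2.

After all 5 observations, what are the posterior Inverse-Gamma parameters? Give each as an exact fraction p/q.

obs 1: x=-4 → posterior Inverse-Gamma(13/4, 4/3)
obs 2: x=-2 → posterior Inverse-Gamma(15/4, 10/3)
obs 3: x=2 → posterior Inverse-Gamma(17/4, 64/3)
obs 4: x=7 → posterior Inverse-Gamma(19/4, 491/6)
obs 5: x=-2 → posterior Inverse-Gamma(21/4, 503/6)

alpha=21/4, beta=503/6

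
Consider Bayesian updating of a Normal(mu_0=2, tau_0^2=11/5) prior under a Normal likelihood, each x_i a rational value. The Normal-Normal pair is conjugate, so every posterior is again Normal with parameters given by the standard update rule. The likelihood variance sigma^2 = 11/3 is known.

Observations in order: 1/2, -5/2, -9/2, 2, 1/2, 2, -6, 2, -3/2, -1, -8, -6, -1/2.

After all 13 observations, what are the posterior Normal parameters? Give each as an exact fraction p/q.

mu_0=-59/44, tau_0^2=1/4

obs 1: x=1/2 → posterior Normal(23/16, 11/8)
obs 2: x=-5/2 → posterior Normal(4/11, 1)
obs 3: x=-9/2 → posterior Normal(-19/28, 11/14)
obs 4: x=2 → posterior Normal(-7/34, 11/17)
obs 5: x=1/2 → posterior Normal(-1/10, 11/20)
obs 6: x=2 → posterior Normal(4/23, 11/23)
obs 7: x=-6 → posterior Normal(-7/13, 11/26)
obs 8: x=2 → posterior Normal(-8/29, 11/29)
obs 9: x=-3/2 → posterior Normal(-25/64, 11/32)
obs 10: x=-1 → posterior Normal(-31/70, 11/35)
obs 11: x=-8 → posterior Normal(-79/76, 11/38)
obs 12: x=-6 → posterior Normal(-115/82, 11/41)
obs 13: x=-1/2 → posterior Normal(-59/44, 1/4)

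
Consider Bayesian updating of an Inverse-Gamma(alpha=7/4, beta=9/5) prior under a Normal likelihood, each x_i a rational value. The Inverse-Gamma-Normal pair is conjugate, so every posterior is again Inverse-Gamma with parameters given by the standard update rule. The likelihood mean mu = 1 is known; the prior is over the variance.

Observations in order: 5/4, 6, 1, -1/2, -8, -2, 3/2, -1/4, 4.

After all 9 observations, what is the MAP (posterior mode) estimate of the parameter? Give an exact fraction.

5269/580

obs 1: x=5/4 → posterior Inverse-Gamma(9/4, 293/160)
obs 2: x=6 → posterior Inverse-Gamma(11/4, 2293/160)
obs 3: x=1 → posterior Inverse-Gamma(13/4, 2293/160)
obs 4: x=-1/2 → posterior Inverse-Gamma(15/4, 2473/160)
obs 5: x=-8 → posterior Inverse-Gamma(17/4, 8953/160)
obs 6: x=-2 → posterior Inverse-Gamma(19/4, 9673/160)
obs 7: x=3/2 → posterior Inverse-Gamma(21/4, 9693/160)
obs 8: x=-1/4 → posterior Inverse-Gamma(23/4, 4909/80)
obs 9: x=4 → posterior Inverse-Gamma(25/4, 5269/80)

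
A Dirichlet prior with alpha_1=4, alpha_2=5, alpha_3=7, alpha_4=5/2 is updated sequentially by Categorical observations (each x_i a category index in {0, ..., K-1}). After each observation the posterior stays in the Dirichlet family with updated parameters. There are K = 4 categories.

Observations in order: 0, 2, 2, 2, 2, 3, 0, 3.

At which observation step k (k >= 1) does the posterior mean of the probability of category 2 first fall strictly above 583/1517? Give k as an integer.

obs 1: x=0 → posterior Dirichlet(5, 5, 7, 5/2)
obs 2: x=2 → posterior Dirichlet(5, 5, 8, 5/2)
obs 3: x=2 → posterior Dirichlet(5, 5, 9, 5/2)
obs 4: x=2 → posterior Dirichlet(5, 5, 10, 5/2)
obs 5: x=2 → posterior Dirichlet(5, 5, 11, 5/2)
obs 6: x=3 → posterior Dirichlet(5, 5, 11, 7/2)
obs 7: x=0 → posterior Dirichlet(6, 5, 11, 7/2)
obs 8: x=3 → posterior Dirichlet(6, 5, 11, 9/2)

k = 2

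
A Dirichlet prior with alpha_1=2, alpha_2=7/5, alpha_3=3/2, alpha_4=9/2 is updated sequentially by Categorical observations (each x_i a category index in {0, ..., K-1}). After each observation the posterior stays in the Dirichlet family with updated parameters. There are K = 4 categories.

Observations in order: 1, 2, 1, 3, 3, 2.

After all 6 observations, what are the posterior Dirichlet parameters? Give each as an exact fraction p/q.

obs 1: x=1 → posterior Dirichlet(2, 12/5, 3/2, 9/2)
obs 2: x=2 → posterior Dirichlet(2, 12/5, 5/2, 9/2)
obs 3: x=1 → posterior Dirichlet(2, 17/5, 5/2, 9/2)
obs 4: x=3 → posterior Dirichlet(2, 17/5, 5/2, 11/2)
obs 5: x=3 → posterior Dirichlet(2, 17/5, 5/2, 13/2)
obs 6: x=2 → posterior Dirichlet(2, 17/5, 7/2, 13/2)

alpha_1=2, alpha_2=17/5, alpha_3=7/2, alpha_4=13/2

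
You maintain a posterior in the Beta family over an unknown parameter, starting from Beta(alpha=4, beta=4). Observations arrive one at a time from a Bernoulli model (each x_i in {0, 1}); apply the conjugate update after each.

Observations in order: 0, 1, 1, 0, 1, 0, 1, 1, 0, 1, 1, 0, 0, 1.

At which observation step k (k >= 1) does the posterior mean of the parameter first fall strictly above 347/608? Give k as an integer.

k = 11

obs 1: x=0 → posterior Beta(4, 5)
obs 2: x=1 → posterior Beta(5, 5)
obs 3: x=1 → posterior Beta(6, 5)
obs 4: x=0 → posterior Beta(6, 6)
obs 5: x=1 → posterior Beta(7, 6)
obs 6: x=0 → posterior Beta(7, 7)
obs 7: x=1 → posterior Beta(8, 7)
obs 8: x=1 → posterior Beta(9, 7)
obs 9: x=0 → posterior Beta(9, 8)
obs 10: x=1 → posterior Beta(10, 8)
obs 11: x=1 → posterior Beta(11, 8)
obs 12: x=0 → posterior Beta(11, 9)
obs 13: x=0 → posterior Beta(11, 10)
obs 14: x=1 → posterior Beta(12, 10)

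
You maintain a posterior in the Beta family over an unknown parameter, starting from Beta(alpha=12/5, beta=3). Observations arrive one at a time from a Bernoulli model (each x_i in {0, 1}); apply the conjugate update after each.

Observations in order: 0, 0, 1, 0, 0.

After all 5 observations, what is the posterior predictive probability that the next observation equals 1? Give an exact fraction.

17/52

obs 1: x=0 → posterior Beta(12/5, 4)
obs 2: x=0 → posterior Beta(12/5, 5)
obs 3: x=1 → posterior Beta(17/5, 5)
obs 4: x=0 → posterior Beta(17/5, 6)
obs 5: x=0 → posterior Beta(17/5, 7)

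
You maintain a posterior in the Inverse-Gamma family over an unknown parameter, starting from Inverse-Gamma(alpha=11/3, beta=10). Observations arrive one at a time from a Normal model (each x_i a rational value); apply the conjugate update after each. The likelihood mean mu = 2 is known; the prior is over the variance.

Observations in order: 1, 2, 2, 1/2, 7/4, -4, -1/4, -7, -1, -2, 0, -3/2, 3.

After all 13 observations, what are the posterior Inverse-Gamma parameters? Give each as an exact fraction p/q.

alpha=61/6, beta=1501/16

obs 1: x=1 → posterior Inverse-Gamma(25/6, 21/2)
obs 2: x=2 → posterior Inverse-Gamma(14/3, 21/2)
obs 3: x=2 → posterior Inverse-Gamma(31/6, 21/2)
obs 4: x=1/2 → posterior Inverse-Gamma(17/3, 93/8)
obs 5: x=7/4 → posterior Inverse-Gamma(37/6, 373/32)
obs 6: x=-4 → posterior Inverse-Gamma(20/3, 949/32)
obs 7: x=-1/4 → posterior Inverse-Gamma(43/6, 515/16)
obs 8: x=-7 → posterior Inverse-Gamma(23/3, 1163/16)
obs 9: x=-1 → posterior Inverse-Gamma(49/6, 1235/16)
obs 10: x=-2 → posterior Inverse-Gamma(26/3, 1363/16)
obs 11: x=0 → posterior Inverse-Gamma(55/6, 1395/16)
obs 12: x=-3/2 → posterior Inverse-Gamma(29/3, 1493/16)
obs 13: x=3 → posterior Inverse-Gamma(61/6, 1501/16)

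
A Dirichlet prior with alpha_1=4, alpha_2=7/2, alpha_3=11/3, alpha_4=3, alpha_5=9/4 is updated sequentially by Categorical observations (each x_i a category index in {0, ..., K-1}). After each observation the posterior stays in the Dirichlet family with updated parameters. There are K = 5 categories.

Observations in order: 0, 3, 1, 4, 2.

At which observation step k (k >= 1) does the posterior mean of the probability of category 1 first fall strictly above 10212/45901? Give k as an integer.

obs 1: x=0 → posterior Dirichlet(5, 7/2, 11/3, 3, 9/4)
obs 2: x=3 → posterior Dirichlet(5, 7/2, 11/3, 4, 9/4)
obs 3: x=1 → posterior Dirichlet(5, 9/2, 11/3, 4, 9/4)
obs 4: x=4 → posterior Dirichlet(5, 9/2, 11/3, 4, 13/4)
obs 5: x=2 → posterior Dirichlet(5, 9/2, 14/3, 4, 13/4)

k = 3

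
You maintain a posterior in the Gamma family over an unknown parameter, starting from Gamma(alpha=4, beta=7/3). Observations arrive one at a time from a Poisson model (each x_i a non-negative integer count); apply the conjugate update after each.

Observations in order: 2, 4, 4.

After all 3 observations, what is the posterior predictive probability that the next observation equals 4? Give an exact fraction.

13891262978631747502080/104127350297911241532841

obs 1: x=2 → posterior Gamma(6, 10/3)
obs 2: x=4 → posterior Gamma(10, 13/3)
obs 3: x=4 → posterior Gamma(14, 16/3)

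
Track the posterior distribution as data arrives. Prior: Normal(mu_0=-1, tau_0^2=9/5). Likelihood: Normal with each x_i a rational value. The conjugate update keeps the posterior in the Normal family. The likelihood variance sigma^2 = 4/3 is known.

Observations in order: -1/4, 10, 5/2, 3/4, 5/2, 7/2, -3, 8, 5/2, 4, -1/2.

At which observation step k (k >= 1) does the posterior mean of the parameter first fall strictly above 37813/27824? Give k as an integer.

obs 1: x=-1/4 → posterior Normal(-107/188, 36/47)
obs 2: x=10 → posterior Normal(973/296, 18/37)
obs 3: x=5/2 → posterior Normal(1243/404, 36/101)
obs 4: x=3/4 → posterior Normal(331/128, 9/32)
obs 5: x=5/2 → posterior Normal(797/310, 36/155)
obs 6: x=7/2 → posterior Normal(493/182, 18/91)
obs 7: x=-3 → posterior Normal(412/209, 36/209)
obs 8: x=8 → posterior Normal(157/59, 9/59)
obs 9: x=5/2 → posterior Normal(1391/526, 36/263)
obs 10: x=4 → posterior Normal(1607/580, 18/145)
obs 11: x=-1/2 → posterior Normal(790/317, 36/317)

k = 2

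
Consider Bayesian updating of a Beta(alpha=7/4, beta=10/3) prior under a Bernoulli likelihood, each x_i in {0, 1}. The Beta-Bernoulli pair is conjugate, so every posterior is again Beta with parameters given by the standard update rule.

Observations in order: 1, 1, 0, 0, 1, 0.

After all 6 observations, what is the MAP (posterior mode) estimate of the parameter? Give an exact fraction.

45/109

obs 1: x=1 → posterior Beta(11/4, 10/3)
obs 2: x=1 → posterior Beta(15/4, 10/3)
obs 3: x=0 → posterior Beta(15/4, 13/3)
obs 4: x=0 → posterior Beta(15/4, 16/3)
obs 5: x=1 → posterior Beta(19/4, 16/3)
obs 6: x=0 → posterior Beta(19/4, 19/3)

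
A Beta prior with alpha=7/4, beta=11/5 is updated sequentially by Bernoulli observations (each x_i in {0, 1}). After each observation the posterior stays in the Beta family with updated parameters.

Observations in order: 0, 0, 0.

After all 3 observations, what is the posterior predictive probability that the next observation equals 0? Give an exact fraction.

104/139

obs 1: x=0 → posterior Beta(7/4, 16/5)
obs 2: x=0 → posterior Beta(7/4, 21/5)
obs 3: x=0 → posterior Beta(7/4, 26/5)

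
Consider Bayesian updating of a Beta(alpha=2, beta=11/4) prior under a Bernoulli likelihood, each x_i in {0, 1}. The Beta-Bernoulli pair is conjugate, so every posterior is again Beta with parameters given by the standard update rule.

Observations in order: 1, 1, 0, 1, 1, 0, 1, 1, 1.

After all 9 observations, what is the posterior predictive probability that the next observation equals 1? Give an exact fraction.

36/55

obs 1: x=1 → posterior Beta(3, 11/4)
obs 2: x=1 → posterior Beta(4, 11/4)
obs 3: x=0 → posterior Beta(4, 15/4)
obs 4: x=1 → posterior Beta(5, 15/4)
obs 5: x=1 → posterior Beta(6, 15/4)
obs 6: x=0 → posterior Beta(6, 19/4)
obs 7: x=1 → posterior Beta(7, 19/4)
obs 8: x=1 → posterior Beta(8, 19/4)
obs 9: x=1 → posterior Beta(9, 19/4)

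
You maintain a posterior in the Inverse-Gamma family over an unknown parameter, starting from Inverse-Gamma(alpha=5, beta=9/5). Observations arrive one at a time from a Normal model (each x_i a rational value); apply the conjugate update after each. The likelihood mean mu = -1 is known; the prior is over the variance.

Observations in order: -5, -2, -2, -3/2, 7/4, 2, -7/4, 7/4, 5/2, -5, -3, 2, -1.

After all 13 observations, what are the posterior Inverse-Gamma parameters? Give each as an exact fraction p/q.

alpha=23/2, beta=7023/160

obs 1: x=-5 → posterior Inverse-Gamma(11/2, 49/5)
obs 2: x=-2 → posterior Inverse-Gamma(6, 103/10)
obs 3: x=-2 → posterior Inverse-Gamma(13/2, 54/5)
obs 4: x=-3/2 → posterior Inverse-Gamma(7, 437/40)
obs 5: x=7/4 → posterior Inverse-Gamma(15/2, 2353/160)
obs 6: x=2 → posterior Inverse-Gamma(8, 3073/160)
obs 7: x=-7/4 → posterior Inverse-Gamma(17/2, 1559/80)
obs 8: x=7/4 → posterior Inverse-Gamma(9, 3723/160)
obs 9: x=5/2 → posterior Inverse-Gamma(19/2, 4703/160)
obs 10: x=-5 → posterior Inverse-Gamma(10, 5983/160)
obs 11: x=-3 → posterior Inverse-Gamma(21/2, 6303/160)
obs 12: x=2 → posterior Inverse-Gamma(11, 7023/160)
obs 13: x=-1 → posterior Inverse-Gamma(23/2, 7023/160)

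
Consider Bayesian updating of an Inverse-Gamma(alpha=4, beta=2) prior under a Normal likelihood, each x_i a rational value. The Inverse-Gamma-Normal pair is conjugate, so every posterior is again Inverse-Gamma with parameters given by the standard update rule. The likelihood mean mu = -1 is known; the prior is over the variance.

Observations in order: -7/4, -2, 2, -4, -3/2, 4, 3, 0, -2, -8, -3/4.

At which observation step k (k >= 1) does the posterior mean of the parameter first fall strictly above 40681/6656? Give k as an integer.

k = 10

obs 1: x=-7/4 → posterior Inverse-Gamma(9/2, 73/32)
obs 2: x=-2 → posterior Inverse-Gamma(5, 89/32)
obs 3: x=2 → posterior Inverse-Gamma(11/2, 233/32)
obs 4: x=-4 → posterior Inverse-Gamma(6, 377/32)
obs 5: x=-3/2 → posterior Inverse-Gamma(13/2, 381/32)
obs 6: x=4 → posterior Inverse-Gamma(7, 781/32)
obs 7: x=3 → posterior Inverse-Gamma(15/2, 1037/32)
obs 8: x=0 → posterior Inverse-Gamma(8, 1053/32)
obs 9: x=-2 → posterior Inverse-Gamma(17/2, 1069/32)
obs 10: x=-8 → posterior Inverse-Gamma(9, 1853/32)
obs 11: x=-3/4 → posterior Inverse-Gamma(19/2, 927/16)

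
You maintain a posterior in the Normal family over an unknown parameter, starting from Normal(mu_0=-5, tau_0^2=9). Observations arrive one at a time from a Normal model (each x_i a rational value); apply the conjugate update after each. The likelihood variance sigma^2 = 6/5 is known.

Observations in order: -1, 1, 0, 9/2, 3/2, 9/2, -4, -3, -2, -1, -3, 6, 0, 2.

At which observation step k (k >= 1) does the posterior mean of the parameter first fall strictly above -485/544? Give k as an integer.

k = 2

obs 1: x=-1 → posterior Normal(-25/17, 18/17)
obs 2: x=1 → posterior Normal(-5/16, 9/16)
obs 3: x=0 → posterior Normal(-10/47, 18/47)
obs 4: x=9/2 → posterior Normal(115/124, 9/31)
obs 5: x=3/2 → posterior Normal(80/77, 18/77)
obs 6: x=9/2 → posterior Normal(295/184, 9/46)
obs 7: x=-4 → posterior Normal(175/214, 18/107)
obs 8: x=-3 → posterior Normal(85/244, 9/61)
obs 9: x=-2 → posterior Normal(25/274, 18/137)
obs 10: x=-1 → posterior Normal(-5/304, 9/76)
obs 11: x=-3 → posterior Normal(-95/334, 18/167)
obs 12: x=6 → posterior Normal(85/364, 9/91)
obs 13: x=0 → posterior Normal(85/394, 18/197)
obs 14: x=2 → posterior Normal(145/424, 9/106)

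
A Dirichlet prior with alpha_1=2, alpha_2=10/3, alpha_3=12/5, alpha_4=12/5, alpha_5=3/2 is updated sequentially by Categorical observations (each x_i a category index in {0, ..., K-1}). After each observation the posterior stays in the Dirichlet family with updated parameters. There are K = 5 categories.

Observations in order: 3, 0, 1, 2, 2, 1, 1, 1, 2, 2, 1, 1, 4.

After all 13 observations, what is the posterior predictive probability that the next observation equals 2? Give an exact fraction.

192/739

obs 1: x=3 → posterior Dirichlet(2, 10/3, 12/5, 17/5, 3/2)
obs 2: x=0 → posterior Dirichlet(3, 10/3, 12/5, 17/5, 3/2)
obs 3: x=1 → posterior Dirichlet(3, 13/3, 12/5, 17/5, 3/2)
obs 4: x=2 → posterior Dirichlet(3, 13/3, 17/5, 17/5, 3/2)
obs 5: x=2 → posterior Dirichlet(3, 13/3, 22/5, 17/5, 3/2)
obs 6: x=1 → posterior Dirichlet(3, 16/3, 22/5, 17/5, 3/2)
obs 7: x=1 → posterior Dirichlet(3, 19/3, 22/5, 17/5, 3/2)
obs 8: x=1 → posterior Dirichlet(3, 22/3, 22/5, 17/5, 3/2)
obs 9: x=2 → posterior Dirichlet(3, 22/3, 27/5, 17/5, 3/2)
obs 10: x=2 → posterior Dirichlet(3, 22/3, 32/5, 17/5, 3/2)
obs 11: x=1 → posterior Dirichlet(3, 25/3, 32/5, 17/5, 3/2)
obs 12: x=1 → posterior Dirichlet(3, 28/3, 32/5, 17/5, 3/2)
obs 13: x=4 → posterior Dirichlet(3, 28/3, 32/5, 17/5, 5/2)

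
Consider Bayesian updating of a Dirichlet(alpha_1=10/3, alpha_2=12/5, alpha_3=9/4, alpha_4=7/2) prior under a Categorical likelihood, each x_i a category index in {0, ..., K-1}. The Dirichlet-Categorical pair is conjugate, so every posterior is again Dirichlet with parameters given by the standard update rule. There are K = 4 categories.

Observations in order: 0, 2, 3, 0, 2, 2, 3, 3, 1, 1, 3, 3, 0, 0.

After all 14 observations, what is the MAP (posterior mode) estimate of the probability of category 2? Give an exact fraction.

255/1289

obs 1: x=0 → posterior Dirichlet(13/3, 12/5, 9/4, 7/2)
obs 2: x=2 → posterior Dirichlet(13/3, 12/5, 13/4, 7/2)
obs 3: x=3 → posterior Dirichlet(13/3, 12/5, 13/4, 9/2)
obs 4: x=0 → posterior Dirichlet(16/3, 12/5, 13/4, 9/2)
obs 5: x=2 → posterior Dirichlet(16/3, 12/5, 17/4, 9/2)
obs 6: x=2 → posterior Dirichlet(16/3, 12/5, 21/4, 9/2)
obs 7: x=3 → posterior Dirichlet(16/3, 12/5, 21/4, 11/2)
obs 8: x=3 → posterior Dirichlet(16/3, 12/5, 21/4, 13/2)
obs 9: x=1 → posterior Dirichlet(16/3, 17/5, 21/4, 13/2)
obs 10: x=1 → posterior Dirichlet(16/3, 22/5, 21/4, 13/2)
obs 11: x=3 → posterior Dirichlet(16/3, 22/5, 21/4, 15/2)
obs 12: x=3 → posterior Dirichlet(16/3, 22/5, 21/4, 17/2)
obs 13: x=0 → posterior Dirichlet(19/3, 22/5, 21/4, 17/2)
obs 14: x=0 → posterior Dirichlet(22/3, 22/5, 21/4, 17/2)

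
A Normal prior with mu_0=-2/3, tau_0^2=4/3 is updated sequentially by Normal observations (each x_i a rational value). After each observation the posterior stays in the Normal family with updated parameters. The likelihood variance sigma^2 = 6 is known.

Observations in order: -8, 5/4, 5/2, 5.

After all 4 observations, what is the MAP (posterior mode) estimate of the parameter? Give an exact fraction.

obs 1: x=-8 → posterior Normal(-2, 12/11)
obs 2: x=5/4 → posterior Normal(-3/2, 12/13)
obs 3: x=5/2 → posterior Normal(-29/30, 4/5)
obs 4: x=5 → posterior Normal(-9/34, 12/17)

-9/34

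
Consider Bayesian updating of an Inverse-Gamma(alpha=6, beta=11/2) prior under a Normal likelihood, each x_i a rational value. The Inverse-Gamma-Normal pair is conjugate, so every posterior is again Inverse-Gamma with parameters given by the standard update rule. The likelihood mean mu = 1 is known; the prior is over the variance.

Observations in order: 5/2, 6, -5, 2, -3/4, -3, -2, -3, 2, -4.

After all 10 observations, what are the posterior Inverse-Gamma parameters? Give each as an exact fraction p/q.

obs 1: x=5/2 → posterior Inverse-Gamma(13/2, 53/8)
obs 2: x=6 → posterior Inverse-Gamma(7, 153/8)
obs 3: x=-5 → posterior Inverse-Gamma(15/2, 297/8)
obs 4: x=2 → posterior Inverse-Gamma(8, 301/8)
obs 5: x=-3/4 → posterior Inverse-Gamma(17/2, 1253/32)
obs 6: x=-3 → posterior Inverse-Gamma(9, 1509/32)
obs 7: x=-2 → posterior Inverse-Gamma(19/2, 1653/32)
obs 8: x=-3 → posterior Inverse-Gamma(10, 1909/32)
obs 9: x=2 → posterior Inverse-Gamma(21/2, 1925/32)
obs 10: x=-4 → posterior Inverse-Gamma(11, 2325/32)

alpha=11, beta=2325/32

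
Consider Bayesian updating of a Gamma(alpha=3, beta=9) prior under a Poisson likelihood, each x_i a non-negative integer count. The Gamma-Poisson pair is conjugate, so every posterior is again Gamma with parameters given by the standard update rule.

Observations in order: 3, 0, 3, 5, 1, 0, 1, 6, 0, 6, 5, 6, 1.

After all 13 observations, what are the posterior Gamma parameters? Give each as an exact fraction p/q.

obs 1: x=3 → posterior Gamma(6, 10)
obs 2: x=0 → posterior Gamma(6, 11)
obs 3: x=3 → posterior Gamma(9, 12)
obs 4: x=5 → posterior Gamma(14, 13)
obs 5: x=1 → posterior Gamma(15, 14)
obs 6: x=0 → posterior Gamma(15, 15)
obs 7: x=1 → posterior Gamma(16, 16)
obs 8: x=6 → posterior Gamma(22, 17)
obs 9: x=0 → posterior Gamma(22, 18)
obs 10: x=6 → posterior Gamma(28, 19)
obs 11: x=5 → posterior Gamma(33, 20)
obs 12: x=6 → posterior Gamma(39, 21)
obs 13: x=1 → posterior Gamma(40, 22)

alpha=40, beta=22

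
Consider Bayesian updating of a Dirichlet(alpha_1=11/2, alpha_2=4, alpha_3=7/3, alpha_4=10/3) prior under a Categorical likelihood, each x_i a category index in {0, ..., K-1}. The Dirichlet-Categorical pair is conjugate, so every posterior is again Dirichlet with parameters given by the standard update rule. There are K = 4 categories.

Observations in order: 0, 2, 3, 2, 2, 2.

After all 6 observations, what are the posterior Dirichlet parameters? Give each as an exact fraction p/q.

obs 1: x=0 → posterior Dirichlet(13/2, 4, 7/3, 10/3)
obs 2: x=2 → posterior Dirichlet(13/2, 4, 10/3, 10/3)
obs 3: x=3 → posterior Dirichlet(13/2, 4, 10/3, 13/3)
obs 4: x=2 → posterior Dirichlet(13/2, 4, 13/3, 13/3)
obs 5: x=2 → posterior Dirichlet(13/2, 4, 16/3, 13/3)
obs 6: x=2 → posterior Dirichlet(13/2, 4, 19/3, 13/3)

alpha_1=13/2, alpha_2=4, alpha_3=19/3, alpha_4=13/3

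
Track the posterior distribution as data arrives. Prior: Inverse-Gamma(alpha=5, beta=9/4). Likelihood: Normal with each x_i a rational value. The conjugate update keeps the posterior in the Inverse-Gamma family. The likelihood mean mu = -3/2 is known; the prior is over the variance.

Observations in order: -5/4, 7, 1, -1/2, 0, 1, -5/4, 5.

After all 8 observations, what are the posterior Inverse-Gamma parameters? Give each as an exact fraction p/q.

alpha=9, beta=1079/16

obs 1: x=-5/4 → posterior Inverse-Gamma(11/2, 73/32)
obs 2: x=7 → posterior Inverse-Gamma(6, 1229/32)
obs 3: x=1 → posterior Inverse-Gamma(13/2, 1329/32)
obs 4: x=-1/2 → posterior Inverse-Gamma(7, 1345/32)
obs 5: x=0 → posterior Inverse-Gamma(15/2, 1381/32)
obs 6: x=1 → posterior Inverse-Gamma(8, 1481/32)
obs 7: x=-5/4 → posterior Inverse-Gamma(17/2, 741/16)
obs 8: x=5 → posterior Inverse-Gamma(9, 1079/16)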